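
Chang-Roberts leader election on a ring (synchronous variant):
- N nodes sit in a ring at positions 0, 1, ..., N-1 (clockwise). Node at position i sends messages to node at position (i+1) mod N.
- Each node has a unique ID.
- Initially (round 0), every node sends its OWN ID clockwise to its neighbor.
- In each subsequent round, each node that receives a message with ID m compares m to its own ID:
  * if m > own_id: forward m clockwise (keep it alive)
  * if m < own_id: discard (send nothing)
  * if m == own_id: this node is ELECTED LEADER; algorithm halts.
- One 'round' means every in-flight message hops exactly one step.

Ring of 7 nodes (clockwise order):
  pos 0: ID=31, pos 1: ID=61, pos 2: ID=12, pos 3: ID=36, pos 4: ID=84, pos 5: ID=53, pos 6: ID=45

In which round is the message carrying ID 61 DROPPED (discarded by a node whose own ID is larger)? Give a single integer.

Round 1: pos1(id61) recv 31: drop; pos2(id12) recv 61: fwd; pos3(id36) recv 12: drop; pos4(id84) recv 36: drop; pos5(id53) recv 84: fwd; pos6(id45) recv 53: fwd; pos0(id31) recv 45: fwd
Round 2: pos3(id36) recv 61: fwd; pos6(id45) recv 84: fwd; pos0(id31) recv 53: fwd; pos1(id61) recv 45: drop
Round 3: pos4(id84) recv 61: drop; pos0(id31) recv 84: fwd; pos1(id61) recv 53: drop
Round 4: pos1(id61) recv 84: fwd
Round 5: pos2(id12) recv 84: fwd
Round 6: pos3(id36) recv 84: fwd
Round 7: pos4(id84) recv 84: ELECTED
Message ID 61 originates at pos 1; dropped at pos 4 in round 3

Answer: 3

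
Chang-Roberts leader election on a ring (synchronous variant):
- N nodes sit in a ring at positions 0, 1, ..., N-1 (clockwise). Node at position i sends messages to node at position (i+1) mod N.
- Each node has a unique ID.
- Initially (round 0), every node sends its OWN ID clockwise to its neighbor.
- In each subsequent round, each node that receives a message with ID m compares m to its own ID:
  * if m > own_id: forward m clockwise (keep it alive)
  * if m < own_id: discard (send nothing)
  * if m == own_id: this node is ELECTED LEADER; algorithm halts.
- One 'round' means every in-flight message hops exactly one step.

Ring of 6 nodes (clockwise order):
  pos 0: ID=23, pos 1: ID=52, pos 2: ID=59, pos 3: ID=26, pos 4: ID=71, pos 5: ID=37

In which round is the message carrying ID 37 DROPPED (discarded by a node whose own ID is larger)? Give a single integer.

Round 1: pos1(id52) recv 23: drop; pos2(id59) recv 52: drop; pos3(id26) recv 59: fwd; pos4(id71) recv 26: drop; pos5(id37) recv 71: fwd; pos0(id23) recv 37: fwd
Round 2: pos4(id71) recv 59: drop; pos0(id23) recv 71: fwd; pos1(id52) recv 37: drop
Round 3: pos1(id52) recv 71: fwd
Round 4: pos2(id59) recv 71: fwd
Round 5: pos3(id26) recv 71: fwd
Round 6: pos4(id71) recv 71: ELECTED
Message ID 37 originates at pos 5; dropped at pos 1 in round 2

Answer: 2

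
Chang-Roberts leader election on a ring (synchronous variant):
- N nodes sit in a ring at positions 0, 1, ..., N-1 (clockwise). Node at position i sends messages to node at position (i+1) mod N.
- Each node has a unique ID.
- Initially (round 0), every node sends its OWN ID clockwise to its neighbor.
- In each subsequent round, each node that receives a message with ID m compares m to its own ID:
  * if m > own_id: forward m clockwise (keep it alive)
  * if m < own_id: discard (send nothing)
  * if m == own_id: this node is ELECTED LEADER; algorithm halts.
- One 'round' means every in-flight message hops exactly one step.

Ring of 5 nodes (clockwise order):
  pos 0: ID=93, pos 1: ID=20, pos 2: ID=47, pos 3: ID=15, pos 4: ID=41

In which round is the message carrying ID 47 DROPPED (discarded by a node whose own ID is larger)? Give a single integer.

Round 1: pos1(id20) recv 93: fwd; pos2(id47) recv 20: drop; pos3(id15) recv 47: fwd; pos4(id41) recv 15: drop; pos0(id93) recv 41: drop
Round 2: pos2(id47) recv 93: fwd; pos4(id41) recv 47: fwd
Round 3: pos3(id15) recv 93: fwd; pos0(id93) recv 47: drop
Round 4: pos4(id41) recv 93: fwd
Round 5: pos0(id93) recv 93: ELECTED
Message ID 47 originates at pos 2; dropped at pos 0 in round 3

Answer: 3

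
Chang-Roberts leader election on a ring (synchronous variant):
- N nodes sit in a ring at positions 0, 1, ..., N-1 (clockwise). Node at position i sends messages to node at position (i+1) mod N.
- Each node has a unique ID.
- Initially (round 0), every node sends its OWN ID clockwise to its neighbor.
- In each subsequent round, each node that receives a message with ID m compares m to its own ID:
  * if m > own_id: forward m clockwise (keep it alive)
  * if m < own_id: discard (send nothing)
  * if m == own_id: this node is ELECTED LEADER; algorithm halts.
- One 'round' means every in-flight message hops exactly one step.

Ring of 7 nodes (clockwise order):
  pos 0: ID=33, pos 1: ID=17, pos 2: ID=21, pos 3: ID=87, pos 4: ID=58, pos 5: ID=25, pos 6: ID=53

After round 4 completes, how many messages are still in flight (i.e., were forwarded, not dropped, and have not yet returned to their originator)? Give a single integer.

Round 1: pos1(id17) recv 33: fwd; pos2(id21) recv 17: drop; pos3(id87) recv 21: drop; pos4(id58) recv 87: fwd; pos5(id25) recv 58: fwd; pos6(id53) recv 25: drop; pos0(id33) recv 53: fwd
Round 2: pos2(id21) recv 33: fwd; pos5(id25) recv 87: fwd; pos6(id53) recv 58: fwd; pos1(id17) recv 53: fwd
Round 3: pos3(id87) recv 33: drop; pos6(id53) recv 87: fwd; pos0(id33) recv 58: fwd; pos2(id21) recv 53: fwd
Round 4: pos0(id33) recv 87: fwd; pos1(id17) recv 58: fwd; pos3(id87) recv 53: drop
After round 4: 2 messages still in flight

Answer: 2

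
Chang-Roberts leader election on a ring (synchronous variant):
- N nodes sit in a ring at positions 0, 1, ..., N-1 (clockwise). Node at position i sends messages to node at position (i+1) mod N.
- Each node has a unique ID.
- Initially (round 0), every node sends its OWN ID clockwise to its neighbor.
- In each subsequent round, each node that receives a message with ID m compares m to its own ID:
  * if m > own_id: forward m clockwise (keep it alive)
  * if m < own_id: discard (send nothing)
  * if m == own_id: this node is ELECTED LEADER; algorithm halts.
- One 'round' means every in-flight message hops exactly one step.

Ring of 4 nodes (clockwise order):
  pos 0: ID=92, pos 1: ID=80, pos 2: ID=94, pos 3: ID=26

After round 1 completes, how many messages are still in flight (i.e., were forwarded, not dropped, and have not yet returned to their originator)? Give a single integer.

Round 1: pos1(id80) recv 92: fwd; pos2(id94) recv 80: drop; pos3(id26) recv 94: fwd; pos0(id92) recv 26: drop
After round 1: 2 messages still in flight

Answer: 2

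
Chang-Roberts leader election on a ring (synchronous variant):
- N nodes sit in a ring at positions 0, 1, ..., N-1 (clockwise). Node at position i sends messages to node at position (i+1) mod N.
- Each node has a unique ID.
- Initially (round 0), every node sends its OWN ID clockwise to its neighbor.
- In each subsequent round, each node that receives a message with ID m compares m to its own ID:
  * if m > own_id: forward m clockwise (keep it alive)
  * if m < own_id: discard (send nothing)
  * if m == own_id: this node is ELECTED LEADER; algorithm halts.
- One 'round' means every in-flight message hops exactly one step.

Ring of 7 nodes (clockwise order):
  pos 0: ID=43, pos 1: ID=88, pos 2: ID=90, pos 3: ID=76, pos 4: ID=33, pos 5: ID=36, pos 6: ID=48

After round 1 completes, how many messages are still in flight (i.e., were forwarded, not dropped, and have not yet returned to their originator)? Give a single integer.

Round 1: pos1(id88) recv 43: drop; pos2(id90) recv 88: drop; pos3(id76) recv 90: fwd; pos4(id33) recv 76: fwd; pos5(id36) recv 33: drop; pos6(id48) recv 36: drop; pos0(id43) recv 48: fwd
After round 1: 3 messages still in flight

Answer: 3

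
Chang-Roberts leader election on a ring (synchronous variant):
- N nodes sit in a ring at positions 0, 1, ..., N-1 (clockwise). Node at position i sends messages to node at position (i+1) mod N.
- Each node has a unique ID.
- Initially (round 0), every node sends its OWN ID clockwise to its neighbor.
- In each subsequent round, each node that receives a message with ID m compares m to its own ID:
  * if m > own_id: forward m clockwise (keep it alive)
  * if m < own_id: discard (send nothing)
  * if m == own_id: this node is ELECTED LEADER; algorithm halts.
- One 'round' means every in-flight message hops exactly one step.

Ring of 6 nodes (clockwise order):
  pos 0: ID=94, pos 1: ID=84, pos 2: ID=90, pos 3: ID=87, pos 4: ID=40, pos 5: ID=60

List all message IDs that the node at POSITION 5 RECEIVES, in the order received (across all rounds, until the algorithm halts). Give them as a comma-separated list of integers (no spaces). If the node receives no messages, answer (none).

Answer: 40,87,90,94

Derivation:
Round 1: pos1(id84) recv 94: fwd; pos2(id90) recv 84: drop; pos3(id87) recv 90: fwd; pos4(id40) recv 87: fwd; pos5(id60) recv 40: drop; pos0(id94) recv 60: drop
Round 2: pos2(id90) recv 94: fwd; pos4(id40) recv 90: fwd; pos5(id60) recv 87: fwd
Round 3: pos3(id87) recv 94: fwd; pos5(id60) recv 90: fwd; pos0(id94) recv 87: drop
Round 4: pos4(id40) recv 94: fwd; pos0(id94) recv 90: drop
Round 5: pos5(id60) recv 94: fwd
Round 6: pos0(id94) recv 94: ELECTED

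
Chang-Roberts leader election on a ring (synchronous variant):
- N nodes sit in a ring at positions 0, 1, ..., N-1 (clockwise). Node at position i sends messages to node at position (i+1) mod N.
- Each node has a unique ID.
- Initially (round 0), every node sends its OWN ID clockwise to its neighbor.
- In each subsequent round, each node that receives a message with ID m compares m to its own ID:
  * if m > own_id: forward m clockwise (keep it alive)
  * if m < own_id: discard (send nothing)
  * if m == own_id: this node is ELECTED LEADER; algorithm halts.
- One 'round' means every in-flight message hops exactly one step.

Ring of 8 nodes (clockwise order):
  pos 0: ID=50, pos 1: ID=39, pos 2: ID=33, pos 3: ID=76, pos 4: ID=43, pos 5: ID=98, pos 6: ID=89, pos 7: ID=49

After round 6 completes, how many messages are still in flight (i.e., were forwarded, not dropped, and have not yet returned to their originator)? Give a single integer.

Answer: 2

Derivation:
Round 1: pos1(id39) recv 50: fwd; pos2(id33) recv 39: fwd; pos3(id76) recv 33: drop; pos4(id43) recv 76: fwd; pos5(id98) recv 43: drop; pos6(id89) recv 98: fwd; pos7(id49) recv 89: fwd; pos0(id50) recv 49: drop
Round 2: pos2(id33) recv 50: fwd; pos3(id76) recv 39: drop; pos5(id98) recv 76: drop; pos7(id49) recv 98: fwd; pos0(id50) recv 89: fwd
Round 3: pos3(id76) recv 50: drop; pos0(id50) recv 98: fwd; pos1(id39) recv 89: fwd
Round 4: pos1(id39) recv 98: fwd; pos2(id33) recv 89: fwd
Round 5: pos2(id33) recv 98: fwd; pos3(id76) recv 89: fwd
Round 6: pos3(id76) recv 98: fwd; pos4(id43) recv 89: fwd
After round 6: 2 messages still in flight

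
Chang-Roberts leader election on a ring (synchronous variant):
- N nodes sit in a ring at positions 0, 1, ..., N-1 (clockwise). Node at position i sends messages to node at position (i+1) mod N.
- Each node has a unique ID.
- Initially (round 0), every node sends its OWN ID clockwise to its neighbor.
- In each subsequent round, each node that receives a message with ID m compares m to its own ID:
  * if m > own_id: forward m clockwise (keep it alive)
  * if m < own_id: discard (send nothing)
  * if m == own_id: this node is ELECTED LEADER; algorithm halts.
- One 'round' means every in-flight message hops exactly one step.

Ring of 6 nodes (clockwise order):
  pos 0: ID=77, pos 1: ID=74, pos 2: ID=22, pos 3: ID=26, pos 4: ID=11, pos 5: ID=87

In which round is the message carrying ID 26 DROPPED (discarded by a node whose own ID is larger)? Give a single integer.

Answer: 2

Derivation:
Round 1: pos1(id74) recv 77: fwd; pos2(id22) recv 74: fwd; pos3(id26) recv 22: drop; pos4(id11) recv 26: fwd; pos5(id87) recv 11: drop; pos0(id77) recv 87: fwd
Round 2: pos2(id22) recv 77: fwd; pos3(id26) recv 74: fwd; pos5(id87) recv 26: drop; pos1(id74) recv 87: fwd
Round 3: pos3(id26) recv 77: fwd; pos4(id11) recv 74: fwd; pos2(id22) recv 87: fwd
Round 4: pos4(id11) recv 77: fwd; pos5(id87) recv 74: drop; pos3(id26) recv 87: fwd
Round 5: pos5(id87) recv 77: drop; pos4(id11) recv 87: fwd
Round 6: pos5(id87) recv 87: ELECTED
Message ID 26 originates at pos 3; dropped at pos 5 in round 2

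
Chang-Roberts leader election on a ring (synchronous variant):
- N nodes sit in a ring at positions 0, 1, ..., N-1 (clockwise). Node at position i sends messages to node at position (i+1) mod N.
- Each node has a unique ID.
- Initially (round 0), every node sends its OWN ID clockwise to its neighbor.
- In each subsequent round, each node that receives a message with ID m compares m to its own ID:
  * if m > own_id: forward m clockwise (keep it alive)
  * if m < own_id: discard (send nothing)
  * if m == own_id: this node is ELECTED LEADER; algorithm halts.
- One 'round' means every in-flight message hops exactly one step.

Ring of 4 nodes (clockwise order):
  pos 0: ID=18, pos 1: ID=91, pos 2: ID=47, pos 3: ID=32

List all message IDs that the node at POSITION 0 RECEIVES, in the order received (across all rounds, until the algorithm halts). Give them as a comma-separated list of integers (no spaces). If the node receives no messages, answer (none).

Answer: 32,47,91

Derivation:
Round 1: pos1(id91) recv 18: drop; pos2(id47) recv 91: fwd; pos3(id32) recv 47: fwd; pos0(id18) recv 32: fwd
Round 2: pos3(id32) recv 91: fwd; pos0(id18) recv 47: fwd; pos1(id91) recv 32: drop
Round 3: pos0(id18) recv 91: fwd; pos1(id91) recv 47: drop
Round 4: pos1(id91) recv 91: ELECTED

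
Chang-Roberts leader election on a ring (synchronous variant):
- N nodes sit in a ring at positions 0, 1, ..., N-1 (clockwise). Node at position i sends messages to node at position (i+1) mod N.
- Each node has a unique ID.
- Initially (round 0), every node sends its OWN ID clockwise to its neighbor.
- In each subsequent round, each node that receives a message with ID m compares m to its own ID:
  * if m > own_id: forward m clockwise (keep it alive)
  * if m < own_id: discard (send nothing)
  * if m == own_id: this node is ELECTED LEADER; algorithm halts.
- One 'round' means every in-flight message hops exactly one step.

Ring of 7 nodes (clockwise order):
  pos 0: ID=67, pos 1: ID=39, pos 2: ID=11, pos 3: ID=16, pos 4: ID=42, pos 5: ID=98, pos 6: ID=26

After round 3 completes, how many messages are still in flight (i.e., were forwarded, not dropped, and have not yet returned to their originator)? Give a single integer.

Answer: 2

Derivation:
Round 1: pos1(id39) recv 67: fwd; pos2(id11) recv 39: fwd; pos3(id16) recv 11: drop; pos4(id42) recv 16: drop; pos5(id98) recv 42: drop; pos6(id26) recv 98: fwd; pos0(id67) recv 26: drop
Round 2: pos2(id11) recv 67: fwd; pos3(id16) recv 39: fwd; pos0(id67) recv 98: fwd
Round 3: pos3(id16) recv 67: fwd; pos4(id42) recv 39: drop; pos1(id39) recv 98: fwd
After round 3: 2 messages still in flight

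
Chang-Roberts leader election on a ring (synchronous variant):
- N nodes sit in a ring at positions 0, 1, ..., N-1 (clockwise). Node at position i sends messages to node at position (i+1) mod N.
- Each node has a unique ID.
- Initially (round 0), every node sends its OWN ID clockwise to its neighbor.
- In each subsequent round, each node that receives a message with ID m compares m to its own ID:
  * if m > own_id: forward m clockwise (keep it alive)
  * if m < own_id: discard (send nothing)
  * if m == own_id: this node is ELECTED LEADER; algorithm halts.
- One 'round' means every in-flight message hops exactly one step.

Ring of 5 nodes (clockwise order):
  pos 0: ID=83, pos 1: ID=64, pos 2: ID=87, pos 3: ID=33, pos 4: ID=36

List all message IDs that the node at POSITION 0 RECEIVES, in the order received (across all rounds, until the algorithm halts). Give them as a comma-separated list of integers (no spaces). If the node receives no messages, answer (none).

Answer: 36,87

Derivation:
Round 1: pos1(id64) recv 83: fwd; pos2(id87) recv 64: drop; pos3(id33) recv 87: fwd; pos4(id36) recv 33: drop; pos0(id83) recv 36: drop
Round 2: pos2(id87) recv 83: drop; pos4(id36) recv 87: fwd
Round 3: pos0(id83) recv 87: fwd
Round 4: pos1(id64) recv 87: fwd
Round 5: pos2(id87) recv 87: ELECTED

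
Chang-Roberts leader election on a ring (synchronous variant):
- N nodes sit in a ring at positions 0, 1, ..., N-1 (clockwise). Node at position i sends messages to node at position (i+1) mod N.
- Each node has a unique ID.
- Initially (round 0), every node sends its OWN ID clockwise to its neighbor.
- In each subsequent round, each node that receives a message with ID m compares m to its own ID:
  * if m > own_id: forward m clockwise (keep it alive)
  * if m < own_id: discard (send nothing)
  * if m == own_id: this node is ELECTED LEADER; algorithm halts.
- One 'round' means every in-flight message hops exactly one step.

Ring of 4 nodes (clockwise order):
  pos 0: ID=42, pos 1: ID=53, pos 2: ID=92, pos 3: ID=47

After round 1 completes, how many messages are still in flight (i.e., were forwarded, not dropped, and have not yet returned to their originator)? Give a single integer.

Answer: 2

Derivation:
Round 1: pos1(id53) recv 42: drop; pos2(id92) recv 53: drop; pos3(id47) recv 92: fwd; pos0(id42) recv 47: fwd
After round 1: 2 messages still in flight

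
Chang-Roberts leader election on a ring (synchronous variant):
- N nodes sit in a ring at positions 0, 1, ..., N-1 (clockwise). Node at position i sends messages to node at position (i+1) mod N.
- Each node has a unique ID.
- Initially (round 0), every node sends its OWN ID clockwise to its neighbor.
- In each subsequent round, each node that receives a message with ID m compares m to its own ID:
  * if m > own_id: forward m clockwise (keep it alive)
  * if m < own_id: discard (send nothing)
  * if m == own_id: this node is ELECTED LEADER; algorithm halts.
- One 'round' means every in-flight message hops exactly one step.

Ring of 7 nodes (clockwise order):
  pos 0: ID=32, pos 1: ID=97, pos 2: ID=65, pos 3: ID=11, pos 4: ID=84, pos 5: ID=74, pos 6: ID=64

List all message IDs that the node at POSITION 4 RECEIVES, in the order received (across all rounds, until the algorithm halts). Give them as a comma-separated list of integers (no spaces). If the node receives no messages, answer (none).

Round 1: pos1(id97) recv 32: drop; pos2(id65) recv 97: fwd; pos3(id11) recv 65: fwd; pos4(id84) recv 11: drop; pos5(id74) recv 84: fwd; pos6(id64) recv 74: fwd; pos0(id32) recv 64: fwd
Round 2: pos3(id11) recv 97: fwd; pos4(id84) recv 65: drop; pos6(id64) recv 84: fwd; pos0(id32) recv 74: fwd; pos1(id97) recv 64: drop
Round 3: pos4(id84) recv 97: fwd; pos0(id32) recv 84: fwd; pos1(id97) recv 74: drop
Round 4: pos5(id74) recv 97: fwd; pos1(id97) recv 84: drop
Round 5: pos6(id64) recv 97: fwd
Round 6: pos0(id32) recv 97: fwd
Round 7: pos1(id97) recv 97: ELECTED

Answer: 11,65,97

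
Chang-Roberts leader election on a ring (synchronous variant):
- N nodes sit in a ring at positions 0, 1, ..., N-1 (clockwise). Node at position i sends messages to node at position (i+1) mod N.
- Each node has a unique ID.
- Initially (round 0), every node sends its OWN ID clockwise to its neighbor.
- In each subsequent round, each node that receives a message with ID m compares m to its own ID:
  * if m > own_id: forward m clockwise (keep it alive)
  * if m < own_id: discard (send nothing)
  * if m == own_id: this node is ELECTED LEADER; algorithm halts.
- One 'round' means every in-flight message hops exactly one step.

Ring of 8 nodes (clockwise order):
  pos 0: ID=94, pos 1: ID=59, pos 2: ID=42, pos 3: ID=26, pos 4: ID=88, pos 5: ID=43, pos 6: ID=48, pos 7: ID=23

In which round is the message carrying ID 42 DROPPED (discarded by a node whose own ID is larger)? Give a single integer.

Answer: 2

Derivation:
Round 1: pos1(id59) recv 94: fwd; pos2(id42) recv 59: fwd; pos3(id26) recv 42: fwd; pos4(id88) recv 26: drop; pos5(id43) recv 88: fwd; pos6(id48) recv 43: drop; pos7(id23) recv 48: fwd; pos0(id94) recv 23: drop
Round 2: pos2(id42) recv 94: fwd; pos3(id26) recv 59: fwd; pos4(id88) recv 42: drop; pos6(id48) recv 88: fwd; pos0(id94) recv 48: drop
Round 3: pos3(id26) recv 94: fwd; pos4(id88) recv 59: drop; pos7(id23) recv 88: fwd
Round 4: pos4(id88) recv 94: fwd; pos0(id94) recv 88: drop
Round 5: pos5(id43) recv 94: fwd
Round 6: pos6(id48) recv 94: fwd
Round 7: pos7(id23) recv 94: fwd
Round 8: pos0(id94) recv 94: ELECTED
Message ID 42 originates at pos 2; dropped at pos 4 in round 2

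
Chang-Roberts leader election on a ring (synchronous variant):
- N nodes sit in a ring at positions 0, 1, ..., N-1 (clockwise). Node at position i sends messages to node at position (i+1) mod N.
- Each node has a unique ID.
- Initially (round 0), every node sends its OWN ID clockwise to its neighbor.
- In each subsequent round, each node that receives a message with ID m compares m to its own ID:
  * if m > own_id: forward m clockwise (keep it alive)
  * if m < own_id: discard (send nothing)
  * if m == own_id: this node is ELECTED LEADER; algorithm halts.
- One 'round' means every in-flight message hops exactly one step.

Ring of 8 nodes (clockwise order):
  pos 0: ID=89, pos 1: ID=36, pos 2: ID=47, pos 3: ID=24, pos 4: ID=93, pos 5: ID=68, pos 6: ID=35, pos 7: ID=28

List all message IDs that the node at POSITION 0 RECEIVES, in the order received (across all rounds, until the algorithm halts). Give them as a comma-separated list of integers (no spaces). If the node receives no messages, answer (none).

Round 1: pos1(id36) recv 89: fwd; pos2(id47) recv 36: drop; pos3(id24) recv 47: fwd; pos4(id93) recv 24: drop; pos5(id68) recv 93: fwd; pos6(id35) recv 68: fwd; pos7(id28) recv 35: fwd; pos0(id89) recv 28: drop
Round 2: pos2(id47) recv 89: fwd; pos4(id93) recv 47: drop; pos6(id35) recv 93: fwd; pos7(id28) recv 68: fwd; pos0(id89) recv 35: drop
Round 3: pos3(id24) recv 89: fwd; pos7(id28) recv 93: fwd; pos0(id89) recv 68: drop
Round 4: pos4(id93) recv 89: drop; pos0(id89) recv 93: fwd
Round 5: pos1(id36) recv 93: fwd
Round 6: pos2(id47) recv 93: fwd
Round 7: pos3(id24) recv 93: fwd
Round 8: pos4(id93) recv 93: ELECTED

Answer: 28,35,68,93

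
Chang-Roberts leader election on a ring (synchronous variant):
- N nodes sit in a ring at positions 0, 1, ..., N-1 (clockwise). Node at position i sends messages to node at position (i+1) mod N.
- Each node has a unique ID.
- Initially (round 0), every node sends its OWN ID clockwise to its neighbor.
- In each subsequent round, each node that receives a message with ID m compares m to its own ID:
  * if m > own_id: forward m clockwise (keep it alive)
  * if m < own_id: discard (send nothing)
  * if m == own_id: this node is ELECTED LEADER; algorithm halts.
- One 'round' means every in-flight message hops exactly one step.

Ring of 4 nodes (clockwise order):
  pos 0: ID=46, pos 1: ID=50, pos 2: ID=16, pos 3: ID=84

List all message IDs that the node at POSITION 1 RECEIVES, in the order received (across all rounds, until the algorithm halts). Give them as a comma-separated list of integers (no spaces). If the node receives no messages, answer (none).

Round 1: pos1(id50) recv 46: drop; pos2(id16) recv 50: fwd; pos3(id84) recv 16: drop; pos0(id46) recv 84: fwd
Round 2: pos3(id84) recv 50: drop; pos1(id50) recv 84: fwd
Round 3: pos2(id16) recv 84: fwd
Round 4: pos3(id84) recv 84: ELECTED

Answer: 46,84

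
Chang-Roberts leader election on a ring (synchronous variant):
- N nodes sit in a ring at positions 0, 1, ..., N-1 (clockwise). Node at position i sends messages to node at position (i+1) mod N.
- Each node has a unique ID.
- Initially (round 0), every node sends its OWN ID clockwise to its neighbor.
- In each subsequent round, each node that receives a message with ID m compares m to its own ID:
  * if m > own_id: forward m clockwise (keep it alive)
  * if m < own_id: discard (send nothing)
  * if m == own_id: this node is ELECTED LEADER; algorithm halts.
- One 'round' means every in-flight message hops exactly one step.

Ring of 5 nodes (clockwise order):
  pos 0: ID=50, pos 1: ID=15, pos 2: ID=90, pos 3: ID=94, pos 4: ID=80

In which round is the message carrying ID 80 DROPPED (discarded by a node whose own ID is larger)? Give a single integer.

Answer: 3

Derivation:
Round 1: pos1(id15) recv 50: fwd; pos2(id90) recv 15: drop; pos3(id94) recv 90: drop; pos4(id80) recv 94: fwd; pos0(id50) recv 80: fwd
Round 2: pos2(id90) recv 50: drop; pos0(id50) recv 94: fwd; pos1(id15) recv 80: fwd
Round 3: pos1(id15) recv 94: fwd; pos2(id90) recv 80: drop
Round 4: pos2(id90) recv 94: fwd
Round 5: pos3(id94) recv 94: ELECTED
Message ID 80 originates at pos 4; dropped at pos 2 in round 3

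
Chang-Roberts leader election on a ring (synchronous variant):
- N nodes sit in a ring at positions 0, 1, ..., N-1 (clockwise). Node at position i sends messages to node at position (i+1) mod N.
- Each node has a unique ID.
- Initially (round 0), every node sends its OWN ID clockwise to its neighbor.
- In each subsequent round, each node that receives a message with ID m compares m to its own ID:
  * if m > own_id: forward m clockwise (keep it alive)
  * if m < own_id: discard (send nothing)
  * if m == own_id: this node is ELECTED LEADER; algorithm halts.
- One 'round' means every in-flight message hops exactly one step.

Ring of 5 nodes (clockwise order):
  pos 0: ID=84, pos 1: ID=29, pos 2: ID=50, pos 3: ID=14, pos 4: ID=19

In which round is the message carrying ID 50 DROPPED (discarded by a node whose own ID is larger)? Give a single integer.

Round 1: pos1(id29) recv 84: fwd; pos2(id50) recv 29: drop; pos3(id14) recv 50: fwd; pos4(id19) recv 14: drop; pos0(id84) recv 19: drop
Round 2: pos2(id50) recv 84: fwd; pos4(id19) recv 50: fwd
Round 3: pos3(id14) recv 84: fwd; pos0(id84) recv 50: drop
Round 4: pos4(id19) recv 84: fwd
Round 5: pos0(id84) recv 84: ELECTED
Message ID 50 originates at pos 2; dropped at pos 0 in round 3

Answer: 3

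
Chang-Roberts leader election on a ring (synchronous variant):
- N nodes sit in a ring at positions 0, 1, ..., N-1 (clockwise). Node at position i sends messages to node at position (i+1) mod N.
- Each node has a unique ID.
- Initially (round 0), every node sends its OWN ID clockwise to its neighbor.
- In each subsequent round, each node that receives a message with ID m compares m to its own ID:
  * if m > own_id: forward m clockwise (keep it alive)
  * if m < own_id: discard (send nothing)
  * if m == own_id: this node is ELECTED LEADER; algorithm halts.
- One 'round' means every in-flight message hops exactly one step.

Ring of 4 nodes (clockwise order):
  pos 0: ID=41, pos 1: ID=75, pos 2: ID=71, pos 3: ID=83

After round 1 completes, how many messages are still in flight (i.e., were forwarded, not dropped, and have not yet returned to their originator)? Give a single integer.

Answer: 2

Derivation:
Round 1: pos1(id75) recv 41: drop; pos2(id71) recv 75: fwd; pos3(id83) recv 71: drop; pos0(id41) recv 83: fwd
After round 1: 2 messages still in flight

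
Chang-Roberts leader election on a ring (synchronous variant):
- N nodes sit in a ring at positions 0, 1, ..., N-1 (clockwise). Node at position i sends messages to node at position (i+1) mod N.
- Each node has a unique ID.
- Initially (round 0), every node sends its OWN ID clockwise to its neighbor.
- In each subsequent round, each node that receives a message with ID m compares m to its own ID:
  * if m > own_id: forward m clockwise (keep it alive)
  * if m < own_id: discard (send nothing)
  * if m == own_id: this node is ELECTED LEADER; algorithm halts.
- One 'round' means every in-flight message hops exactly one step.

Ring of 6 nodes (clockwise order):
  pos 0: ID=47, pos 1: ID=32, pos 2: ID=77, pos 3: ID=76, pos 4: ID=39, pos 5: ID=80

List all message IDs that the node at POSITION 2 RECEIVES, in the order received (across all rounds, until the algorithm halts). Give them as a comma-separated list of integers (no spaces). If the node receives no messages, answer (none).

Answer: 32,47,80

Derivation:
Round 1: pos1(id32) recv 47: fwd; pos2(id77) recv 32: drop; pos3(id76) recv 77: fwd; pos4(id39) recv 76: fwd; pos5(id80) recv 39: drop; pos0(id47) recv 80: fwd
Round 2: pos2(id77) recv 47: drop; pos4(id39) recv 77: fwd; pos5(id80) recv 76: drop; pos1(id32) recv 80: fwd
Round 3: pos5(id80) recv 77: drop; pos2(id77) recv 80: fwd
Round 4: pos3(id76) recv 80: fwd
Round 5: pos4(id39) recv 80: fwd
Round 6: pos5(id80) recv 80: ELECTED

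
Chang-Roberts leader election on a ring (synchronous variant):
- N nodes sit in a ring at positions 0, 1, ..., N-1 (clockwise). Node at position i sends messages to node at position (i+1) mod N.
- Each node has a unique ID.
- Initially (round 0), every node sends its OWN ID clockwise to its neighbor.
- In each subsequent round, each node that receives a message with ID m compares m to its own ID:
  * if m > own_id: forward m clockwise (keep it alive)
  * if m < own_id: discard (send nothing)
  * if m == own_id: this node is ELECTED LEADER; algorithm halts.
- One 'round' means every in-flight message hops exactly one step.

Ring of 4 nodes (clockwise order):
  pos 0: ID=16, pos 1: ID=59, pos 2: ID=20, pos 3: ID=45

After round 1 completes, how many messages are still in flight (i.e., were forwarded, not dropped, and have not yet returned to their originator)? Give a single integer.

Round 1: pos1(id59) recv 16: drop; pos2(id20) recv 59: fwd; pos3(id45) recv 20: drop; pos0(id16) recv 45: fwd
After round 1: 2 messages still in flight

Answer: 2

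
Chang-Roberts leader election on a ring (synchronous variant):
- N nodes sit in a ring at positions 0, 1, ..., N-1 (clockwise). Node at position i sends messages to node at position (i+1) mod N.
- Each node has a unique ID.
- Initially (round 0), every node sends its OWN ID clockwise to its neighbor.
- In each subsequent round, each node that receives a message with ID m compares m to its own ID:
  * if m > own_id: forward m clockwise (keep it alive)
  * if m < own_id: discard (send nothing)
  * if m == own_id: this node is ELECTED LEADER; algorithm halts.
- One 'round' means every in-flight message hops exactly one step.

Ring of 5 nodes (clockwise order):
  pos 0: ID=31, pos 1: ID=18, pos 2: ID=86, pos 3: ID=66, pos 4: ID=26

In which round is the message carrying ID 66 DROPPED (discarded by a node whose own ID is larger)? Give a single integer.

Answer: 4

Derivation:
Round 1: pos1(id18) recv 31: fwd; pos2(id86) recv 18: drop; pos3(id66) recv 86: fwd; pos4(id26) recv 66: fwd; pos0(id31) recv 26: drop
Round 2: pos2(id86) recv 31: drop; pos4(id26) recv 86: fwd; pos0(id31) recv 66: fwd
Round 3: pos0(id31) recv 86: fwd; pos1(id18) recv 66: fwd
Round 4: pos1(id18) recv 86: fwd; pos2(id86) recv 66: drop
Round 5: pos2(id86) recv 86: ELECTED
Message ID 66 originates at pos 3; dropped at pos 2 in round 4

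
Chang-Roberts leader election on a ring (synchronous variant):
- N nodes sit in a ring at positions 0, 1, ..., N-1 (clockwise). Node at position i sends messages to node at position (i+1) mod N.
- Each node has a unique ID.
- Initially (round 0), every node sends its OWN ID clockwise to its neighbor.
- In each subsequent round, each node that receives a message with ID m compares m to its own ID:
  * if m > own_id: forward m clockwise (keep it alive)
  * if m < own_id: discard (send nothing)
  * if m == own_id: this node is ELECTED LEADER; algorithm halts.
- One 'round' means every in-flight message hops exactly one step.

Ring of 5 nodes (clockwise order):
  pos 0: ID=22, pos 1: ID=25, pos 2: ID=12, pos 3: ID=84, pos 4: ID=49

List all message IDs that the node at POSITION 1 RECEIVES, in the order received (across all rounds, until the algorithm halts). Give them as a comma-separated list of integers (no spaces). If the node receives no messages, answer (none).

Answer: 22,49,84

Derivation:
Round 1: pos1(id25) recv 22: drop; pos2(id12) recv 25: fwd; pos3(id84) recv 12: drop; pos4(id49) recv 84: fwd; pos0(id22) recv 49: fwd
Round 2: pos3(id84) recv 25: drop; pos0(id22) recv 84: fwd; pos1(id25) recv 49: fwd
Round 3: pos1(id25) recv 84: fwd; pos2(id12) recv 49: fwd
Round 4: pos2(id12) recv 84: fwd; pos3(id84) recv 49: drop
Round 5: pos3(id84) recv 84: ELECTED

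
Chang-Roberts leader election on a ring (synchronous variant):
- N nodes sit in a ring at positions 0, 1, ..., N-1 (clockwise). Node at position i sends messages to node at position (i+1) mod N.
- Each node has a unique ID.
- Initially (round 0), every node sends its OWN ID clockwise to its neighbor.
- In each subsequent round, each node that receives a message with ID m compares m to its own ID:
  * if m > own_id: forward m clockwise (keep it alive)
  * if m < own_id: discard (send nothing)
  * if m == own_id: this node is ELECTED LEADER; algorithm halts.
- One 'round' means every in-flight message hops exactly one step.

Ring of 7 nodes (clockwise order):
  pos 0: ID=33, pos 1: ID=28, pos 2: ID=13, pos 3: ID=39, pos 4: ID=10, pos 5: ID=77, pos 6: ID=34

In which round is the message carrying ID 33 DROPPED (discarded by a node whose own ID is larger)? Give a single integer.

Answer: 3

Derivation:
Round 1: pos1(id28) recv 33: fwd; pos2(id13) recv 28: fwd; pos3(id39) recv 13: drop; pos4(id10) recv 39: fwd; pos5(id77) recv 10: drop; pos6(id34) recv 77: fwd; pos0(id33) recv 34: fwd
Round 2: pos2(id13) recv 33: fwd; pos3(id39) recv 28: drop; pos5(id77) recv 39: drop; pos0(id33) recv 77: fwd; pos1(id28) recv 34: fwd
Round 3: pos3(id39) recv 33: drop; pos1(id28) recv 77: fwd; pos2(id13) recv 34: fwd
Round 4: pos2(id13) recv 77: fwd; pos3(id39) recv 34: drop
Round 5: pos3(id39) recv 77: fwd
Round 6: pos4(id10) recv 77: fwd
Round 7: pos5(id77) recv 77: ELECTED
Message ID 33 originates at pos 0; dropped at pos 3 in round 3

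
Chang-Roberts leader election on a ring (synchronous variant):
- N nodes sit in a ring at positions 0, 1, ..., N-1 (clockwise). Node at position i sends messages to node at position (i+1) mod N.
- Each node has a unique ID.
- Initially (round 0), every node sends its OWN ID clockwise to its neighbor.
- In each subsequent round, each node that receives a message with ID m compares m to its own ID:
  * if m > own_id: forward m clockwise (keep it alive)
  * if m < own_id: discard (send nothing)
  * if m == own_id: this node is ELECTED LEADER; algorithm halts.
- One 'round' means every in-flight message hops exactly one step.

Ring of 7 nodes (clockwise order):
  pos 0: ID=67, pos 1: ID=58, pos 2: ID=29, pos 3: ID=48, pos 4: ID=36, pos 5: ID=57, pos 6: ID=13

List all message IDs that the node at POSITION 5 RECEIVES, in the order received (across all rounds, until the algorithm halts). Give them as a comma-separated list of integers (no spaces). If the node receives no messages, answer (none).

Answer: 36,48,58,67

Derivation:
Round 1: pos1(id58) recv 67: fwd; pos2(id29) recv 58: fwd; pos3(id48) recv 29: drop; pos4(id36) recv 48: fwd; pos5(id57) recv 36: drop; pos6(id13) recv 57: fwd; pos0(id67) recv 13: drop
Round 2: pos2(id29) recv 67: fwd; pos3(id48) recv 58: fwd; pos5(id57) recv 48: drop; pos0(id67) recv 57: drop
Round 3: pos3(id48) recv 67: fwd; pos4(id36) recv 58: fwd
Round 4: pos4(id36) recv 67: fwd; pos5(id57) recv 58: fwd
Round 5: pos5(id57) recv 67: fwd; pos6(id13) recv 58: fwd
Round 6: pos6(id13) recv 67: fwd; pos0(id67) recv 58: drop
Round 7: pos0(id67) recv 67: ELECTED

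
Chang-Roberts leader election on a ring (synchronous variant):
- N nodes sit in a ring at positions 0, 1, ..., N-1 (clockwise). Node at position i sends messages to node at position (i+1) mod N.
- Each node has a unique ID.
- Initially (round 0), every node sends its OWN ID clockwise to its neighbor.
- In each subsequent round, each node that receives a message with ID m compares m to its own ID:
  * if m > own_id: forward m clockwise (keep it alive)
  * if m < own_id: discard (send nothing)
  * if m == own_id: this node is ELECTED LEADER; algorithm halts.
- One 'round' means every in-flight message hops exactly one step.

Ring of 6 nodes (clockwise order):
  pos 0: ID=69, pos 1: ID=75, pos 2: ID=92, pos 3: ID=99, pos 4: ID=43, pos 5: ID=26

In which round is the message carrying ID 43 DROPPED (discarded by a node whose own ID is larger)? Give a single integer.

Answer: 2

Derivation:
Round 1: pos1(id75) recv 69: drop; pos2(id92) recv 75: drop; pos3(id99) recv 92: drop; pos4(id43) recv 99: fwd; pos5(id26) recv 43: fwd; pos0(id69) recv 26: drop
Round 2: pos5(id26) recv 99: fwd; pos0(id69) recv 43: drop
Round 3: pos0(id69) recv 99: fwd
Round 4: pos1(id75) recv 99: fwd
Round 5: pos2(id92) recv 99: fwd
Round 6: pos3(id99) recv 99: ELECTED
Message ID 43 originates at pos 4; dropped at pos 0 in round 2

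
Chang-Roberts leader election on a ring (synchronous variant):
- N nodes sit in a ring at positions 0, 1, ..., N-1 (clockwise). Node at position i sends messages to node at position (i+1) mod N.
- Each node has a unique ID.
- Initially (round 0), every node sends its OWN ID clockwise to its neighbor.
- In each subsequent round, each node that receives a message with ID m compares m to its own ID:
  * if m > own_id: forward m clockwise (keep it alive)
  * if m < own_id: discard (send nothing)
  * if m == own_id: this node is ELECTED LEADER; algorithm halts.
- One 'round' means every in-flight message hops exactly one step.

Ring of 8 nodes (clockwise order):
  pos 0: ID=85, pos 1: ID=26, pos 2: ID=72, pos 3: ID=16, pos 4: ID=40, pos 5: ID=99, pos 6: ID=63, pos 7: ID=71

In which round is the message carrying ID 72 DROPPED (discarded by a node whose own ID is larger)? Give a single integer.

Answer: 3

Derivation:
Round 1: pos1(id26) recv 85: fwd; pos2(id72) recv 26: drop; pos3(id16) recv 72: fwd; pos4(id40) recv 16: drop; pos5(id99) recv 40: drop; pos6(id63) recv 99: fwd; pos7(id71) recv 63: drop; pos0(id85) recv 71: drop
Round 2: pos2(id72) recv 85: fwd; pos4(id40) recv 72: fwd; pos7(id71) recv 99: fwd
Round 3: pos3(id16) recv 85: fwd; pos5(id99) recv 72: drop; pos0(id85) recv 99: fwd
Round 4: pos4(id40) recv 85: fwd; pos1(id26) recv 99: fwd
Round 5: pos5(id99) recv 85: drop; pos2(id72) recv 99: fwd
Round 6: pos3(id16) recv 99: fwd
Round 7: pos4(id40) recv 99: fwd
Round 8: pos5(id99) recv 99: ELECTED
Message ID 72 originates at pos 2; dropped at pos 5 in round 3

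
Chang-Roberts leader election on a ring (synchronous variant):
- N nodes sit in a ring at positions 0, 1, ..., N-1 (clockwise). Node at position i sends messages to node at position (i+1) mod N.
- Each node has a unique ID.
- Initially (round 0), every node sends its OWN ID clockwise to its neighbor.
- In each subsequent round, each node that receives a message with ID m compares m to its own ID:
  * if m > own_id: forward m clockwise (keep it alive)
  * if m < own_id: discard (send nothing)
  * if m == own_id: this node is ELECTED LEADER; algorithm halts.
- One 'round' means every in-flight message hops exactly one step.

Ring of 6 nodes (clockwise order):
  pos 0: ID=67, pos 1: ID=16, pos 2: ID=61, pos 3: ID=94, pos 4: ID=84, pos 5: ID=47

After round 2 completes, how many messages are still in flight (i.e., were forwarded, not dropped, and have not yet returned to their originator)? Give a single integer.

Answer: 3

Derivation:
Round 1: pos1(id16) recv 67: fwd; pos2(id61) recv 16: drop; pos3(id94) recv 61: drop; pos4(id84) recv 94: fwd; pos5(id47) recv 84: fwd; pos0(id67) recv 47: drop
Round 2: pos2(id61) recv 67: fwd; pos5(id47) recv 94: fwd; pos0(id67) recv 84: fwd
After round 2: 3 messages still in flight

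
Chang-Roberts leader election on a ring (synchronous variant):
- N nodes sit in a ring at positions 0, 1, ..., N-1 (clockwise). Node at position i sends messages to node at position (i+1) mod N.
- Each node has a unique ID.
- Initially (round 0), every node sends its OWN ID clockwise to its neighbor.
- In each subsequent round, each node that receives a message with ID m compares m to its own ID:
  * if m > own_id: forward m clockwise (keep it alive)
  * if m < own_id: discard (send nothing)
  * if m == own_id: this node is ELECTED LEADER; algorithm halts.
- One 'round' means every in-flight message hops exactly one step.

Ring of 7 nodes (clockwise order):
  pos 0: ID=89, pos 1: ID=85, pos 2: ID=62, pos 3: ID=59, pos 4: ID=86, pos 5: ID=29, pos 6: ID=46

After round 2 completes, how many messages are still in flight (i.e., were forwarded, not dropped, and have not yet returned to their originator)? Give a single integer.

Answer: 3

Derivation:
Round 1: pos1(id85) recv 89: fwd; pos2(id62) recv 85: fwd; pos3(id59) recv 62: fwd; pos4(id86) recv 59: drop; pos5(id29) recv 86: fwd; pos6(id46) recv 29: drop; pos0(id89) recv 46: drop
Round 2: pos2(id62) recv 89: fwd; pos3(id59) recv 85: fwd; pos4(id86) recv 62: drop; pos6(id46) recv 86: fwd
After round 2: 3 messages still in flight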